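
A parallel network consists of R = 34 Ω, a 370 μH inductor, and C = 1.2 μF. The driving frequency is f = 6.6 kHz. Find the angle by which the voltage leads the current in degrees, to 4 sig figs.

27.65°

ω = 2πf = 41470 rad/s
X_L = ωL = 15.34 Ω
X_C = 1/(ωC) = 20.10 Ω
Parallel: admittances add. Y = 1/R + 1/(jωL) + jωC
Y = (0.02941 − j0.01541) S
|Y| = 0.03320 S → |Z| = 1/|Y| = 30.12 Ω, ∠Z = −∠Y = 27.65°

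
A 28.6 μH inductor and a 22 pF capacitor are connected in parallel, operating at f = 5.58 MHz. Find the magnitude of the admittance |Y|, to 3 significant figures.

ω = 2πf = 3.506e+07 rad/s
X_L = ωL = 1000 Ω
X_C = 1/(ωC) = 1300 Ω
Parallel: admittances add. Y = 1/(jωL) + jωC
Y = (0 − j0.000226) S
|Y| = 0.000226 S → |Z| = 1/|Y| = 4430 Ω, ∠Z = −∠Y = 90.0°

226 μS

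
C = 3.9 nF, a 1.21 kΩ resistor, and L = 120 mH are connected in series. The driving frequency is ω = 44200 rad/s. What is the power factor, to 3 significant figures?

X_L = ωL = 5300 Ω
X_C = 1/(ωC) = 5800 Ω
Net reactance X = X_L − X_C = -497 Ω
Z = 1210 − j497 Ω
|Z| = √(1210² + 497²) = 1310 Ω
∠Z = arctan(-497/1210) = -22.3°
cos φ = cos(-22.3°) = 0.925

0.925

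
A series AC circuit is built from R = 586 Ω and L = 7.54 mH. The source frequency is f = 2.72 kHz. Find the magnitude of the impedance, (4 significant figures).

600.0 Ω

ω = 2πf = 17090 rad/s
X_L = ωL = 128.9 Ω
Z = 586.0 + j128.9 Ω
|Z| = √(586.0² + 128.9²) = 600.0 Ω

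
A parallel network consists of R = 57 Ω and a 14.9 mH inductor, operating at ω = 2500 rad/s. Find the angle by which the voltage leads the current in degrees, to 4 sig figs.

56.84°

X_L = ωL = 37.25 Ω
Parallel: admittances add. Y = 1/R + 1/(jωL)
Y = (0.01754 − j0.02685) S
|Y| = 0.03207 S → |Z| = 1/|Y| = 31.18 Ω, ∠Z = −∠Y = 56.84°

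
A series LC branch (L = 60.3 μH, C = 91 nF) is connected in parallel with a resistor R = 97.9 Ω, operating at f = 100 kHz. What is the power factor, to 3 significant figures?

0.204

ω = 2πf = 628300 rad/s
X_L = ωL = 37.9 Ω
X_C = 1/(ωC) = 17.5 Ω
Branch 1: Z₁ = R = 97.9 Ω
Branch 2 (series LC): Z₂ = j(X_L − X_C) = j20.4 Ω
Parallel: Z = Z₁Z₂/(Z₁+Z₂), |Z| = 20.0 Ω, ∠Z = 78.2°
cos φ = cos(78.2°) = 0.204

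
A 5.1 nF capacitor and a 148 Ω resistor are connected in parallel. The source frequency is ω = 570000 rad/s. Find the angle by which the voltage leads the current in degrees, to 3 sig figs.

X_C = 1/(ωC) = 344 Ω
Parallel: admittances add. Y = 1/R + jωC
Y = (0.00676 + j0.00291) S
|Y| = 0.00736 S → |Z| = 1/|Y| = 136 Ω, ∠Z = −∠Y = -23.3°

-23.3°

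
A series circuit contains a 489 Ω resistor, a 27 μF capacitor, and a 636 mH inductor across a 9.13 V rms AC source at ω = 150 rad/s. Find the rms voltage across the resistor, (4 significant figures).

X_L = ωL = 95.40 Ω
X_C = 1/(ωC) = 246.9 Ω
Net reactance X = X_L − X_C = -151.5 Ω
Z = 489.0 − j151.5 Ω
|Z| = √(489.0² + 151.5²) = 511.9 Ω
I = V/|Z| = 17.83 mA
V_R = I·|Z_R| = 0.01783 × 489.0 = 8.721 V

8.721 V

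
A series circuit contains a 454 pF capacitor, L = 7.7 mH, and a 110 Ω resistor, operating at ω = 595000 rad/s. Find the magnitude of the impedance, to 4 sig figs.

886.4 Ω

X_L = ωL = 4582 Ω
X_C = 1/(ωC) = 3702 Ω
Net reactance X = X_L − X_C = 879.6 Ω
Z = 110.0 + j879.6 Ω
|Z| = √(110.0² + 879.6²) = 886.4 Ω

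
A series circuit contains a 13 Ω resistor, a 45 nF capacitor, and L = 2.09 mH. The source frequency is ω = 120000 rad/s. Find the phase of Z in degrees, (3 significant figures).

X_L = ωL = 251 Ω
X_C = 1/(ωC) = 185 Ω
Net reactance X = X_L − X_C = 65.6 Ω
Z = 13.0 + j65.6 Ω
|Z| = √(13.0² + 65.6²) = 66.9 Ω
∠Z = arctan(65.6/13.0) = 78.8°

78.8°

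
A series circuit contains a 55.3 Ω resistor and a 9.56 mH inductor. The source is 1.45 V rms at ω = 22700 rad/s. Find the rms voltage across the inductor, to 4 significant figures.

X_L = ωL = 217.0 Ω
Z = 55.30 + j217.0 Ω
|Z| = √(55.30² + 217.0²) = 223.9 Ω
I = V/|Z| = 6.475 mA
V_L = I·|Z_L| = 0.006475 × 217.0 = 1.405 V

1.405 V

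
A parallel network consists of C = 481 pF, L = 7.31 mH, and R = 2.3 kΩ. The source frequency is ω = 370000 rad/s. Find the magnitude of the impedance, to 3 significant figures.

2100 Ω

X_L = ωL = 2700 Ω
X_C = 1/(ωC) = 5620 Ω
Parallel: admittances add. Y = 1/R + 1/(jωL) + jωC
Y = (0.000435 − j0.000192) S
|Y| = 0.000475 S → |Z| = 1/|Y| = 2100 Ω, ∠Z = −∠Y = 23.8°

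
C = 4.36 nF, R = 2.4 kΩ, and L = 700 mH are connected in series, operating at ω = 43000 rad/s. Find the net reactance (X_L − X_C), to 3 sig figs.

X_L = ωL = 30100 Ω
X_C = 1/(ωC) = 5330 Ω
X = 30100 − 5330 = 24800 Ω

24800 Ω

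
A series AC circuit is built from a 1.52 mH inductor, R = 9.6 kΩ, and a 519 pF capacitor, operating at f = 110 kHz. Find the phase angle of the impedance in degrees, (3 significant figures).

ω = 2πf = 691200 rad/s
X_L = ωL = 1050 Ω
X_C = 1/(ωC) = 2790 Ω
Net reactance X = X_L − X_C = -1740 Ω
Z = 9600 − j1740 Ω
|Z| = √(9600² + 1740²) = 9760 Ω
∠Z = arctan(-1740/9600) = -10.3°

-10.3°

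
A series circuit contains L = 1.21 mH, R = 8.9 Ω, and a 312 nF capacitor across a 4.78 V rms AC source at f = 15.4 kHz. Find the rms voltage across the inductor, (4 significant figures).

ω = 2πf = 96760 rad/s
X_L = ωL = 117.1 Ω
X_C = 1/(ωC) = 33.12 Ω
Net reactance X = X_L − X_C = 83.96 Ω
Z = 8.900 + j83.96 Ω
|Z| = √(8.900² + 83.96²) = 84.43 Ω
I = V/|Z| = 56.62 mA
V_L = I·|Z_L| = 0.05662 × 117.1 = 6.629 V

6.629 V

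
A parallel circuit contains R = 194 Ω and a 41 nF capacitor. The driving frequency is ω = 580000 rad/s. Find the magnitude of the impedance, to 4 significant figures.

X_C = 1/(ωC) = 42.05 Ω
Parallel: admittances add. Y = 1/R + jωC
Y = (0.005155 + j0.02378) S
|Y| = 0.02433 S → |Z| = 1/|Y| = 41.10 Ω, ∠Z = −∠Y = -77.77°

41.10 Ω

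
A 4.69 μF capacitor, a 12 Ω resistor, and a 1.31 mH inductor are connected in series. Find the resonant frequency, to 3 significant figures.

ω₀ = 1/√(LC) = 1/√(0.00131 × 4.69e-06) = 12760 rad/s
f₀ = ω₀/(2π) = 2.03 kHz

2.03 kHz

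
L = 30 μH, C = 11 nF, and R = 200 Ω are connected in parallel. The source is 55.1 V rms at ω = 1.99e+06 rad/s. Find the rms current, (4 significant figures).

X_L = ωL = 59.70 Ω
X_C = 1/(ωC) = 45.68 Ω
Parallel: admittances add. Y = 1/R + 1/(jωL) + jωC
Y = (0.005000 + j0.005140) S
|Y| = 0.007170 S → |Z| = 1/|Y| = 139.5 Ω, ∠Z = −∠Y = -45.79°
I = V/|Z| = 55.1/139.5 = 395.1 mA

395.1 mA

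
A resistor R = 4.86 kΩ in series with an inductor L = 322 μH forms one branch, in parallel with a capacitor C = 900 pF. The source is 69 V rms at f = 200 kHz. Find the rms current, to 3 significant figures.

ω = 2πf = 1.257e+06 rad/s
X_L = ωL = 405 Ω
X_C = 1/(ωC) = 884 Ω
Branch 1 (R+jX_L): Z₁ = 4860 + j405 Ω, |Z₁| = 4880 Ω
Branch 2 (−jX_C): Z₂ = −j884 Ω
Parallel: Z = Z₁Z₂/(Z₁+Z₂), |Z| = 883 Ω, ∠Z = -79.6°
I = V/|Z| = 69/883 = 78.1 mA

78.1 mA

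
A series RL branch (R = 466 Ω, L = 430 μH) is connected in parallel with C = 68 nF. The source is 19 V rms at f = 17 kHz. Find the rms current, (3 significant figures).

ω = 2πf = 106800 rad/s
X_L = ωL = 45.9 Ω
X_C = 1/(ωC) = 138 Ω
Branch 1 (R+jX_L): Z₁ = 466 + j45.9 Ω, |Z₁| = 468 Ω
Branch 2 (−jX_C): Z₂ = −j138 Ω
Parallel: Z = Z₁Z₂/(Z₁+Z₂), |Z| = 136 Ω, ∠Z = -73.2°
I = V/|Z| = 19/136 = 140 mA

140 mA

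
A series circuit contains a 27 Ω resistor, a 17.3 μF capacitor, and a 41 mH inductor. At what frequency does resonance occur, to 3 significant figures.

189 Hz

ω₀ = 1/√(LC) = 1/√(0.041 × 1.73e-05) = 1187 rad/s
f₀ = ω₀/(2π) = 189 Hz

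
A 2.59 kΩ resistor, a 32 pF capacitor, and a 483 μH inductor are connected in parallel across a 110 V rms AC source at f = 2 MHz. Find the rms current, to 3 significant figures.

49.9 mA

ω = 2πf = 1.257e+07 rad/s
X_L = ωL = 6070 Ω
X_C = 1/(ωC) = 2490 Ω
Parallel: admittances add. Y = 1/R + 1/(jωL) + jωC
Y = (0.000386 + j0.000237) S
|Y| = 0.000453 S → |Z| = 1/|Y| = 2210 Ω, ∠Z = −∠Y = -31.6°
I = V/|Z| = 110/2210 = 49.9 mA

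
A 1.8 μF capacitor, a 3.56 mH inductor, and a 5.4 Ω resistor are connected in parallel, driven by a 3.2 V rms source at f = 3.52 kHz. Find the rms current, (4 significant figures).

ω = 2πf = 22120 rad/s
X_L = ωL = 78.74 Ω
X_C = 1/(ωC) = 25.12 Ω
Parallel: admittances add. Y = 1/R + 1/(jωL) + jωC
Y = (0.1852 + j0.02711) S
|Y| = 0.1872 S → |Z| = 1/|Y| = 5.343 Ω, ∠Z = −∠Y = -8.328°
I = V/|Z| = 3.2/5.343 = 598.9 mA

598.9 mA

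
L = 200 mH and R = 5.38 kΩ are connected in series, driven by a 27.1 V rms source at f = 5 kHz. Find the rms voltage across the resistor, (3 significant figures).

ω = 2πf = 31420 rad/s
X_L = ωL = 6280 Ω
Z = 5380 + j6280 Ω
|Z| = √(5380² + 6280²) = 8270 Ω
I = V/|Z| = 3.28 mA
V_R = I·|Z_R| = 0.00328 × 5380 = 17.6 V

17.6 V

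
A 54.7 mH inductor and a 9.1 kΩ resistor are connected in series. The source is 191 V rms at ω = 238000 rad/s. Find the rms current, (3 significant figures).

X_L = ωL = 13000 Ω
Z = 9100 + j13000 Ω
|Z| = √(9100² + 13000²) = 15900 Ω
I = V/|Z| = 191/15900 = 12.0 mA

12.0 mA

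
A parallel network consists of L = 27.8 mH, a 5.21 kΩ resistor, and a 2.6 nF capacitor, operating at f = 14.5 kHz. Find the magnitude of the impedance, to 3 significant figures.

ω = 2πf = 91110 rad/s
X_L = ωL = 2530 Ω
X_C = 1/(ωC) = 4220 Ω
Parallel: admittances add. Y = 1/R + 1/(jωL) + jωC
Y = (0.000192 − j0.000158) S
|Y| = 0.000249 S → |Z| = 1/|Y| = 4020 Ω, ∠Z = −∠Y = 39.5°

4020 Ω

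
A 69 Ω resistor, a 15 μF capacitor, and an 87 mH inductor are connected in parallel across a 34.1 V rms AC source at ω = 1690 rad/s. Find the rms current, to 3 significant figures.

803 mA

X_L = ωL = 147 Ω
X_C = 1/(ωC) = 39.4 Ω
Parallel: admittances add. Y = 1/R + 1/(jωL) + jωC
Y = (0.0145 + j0.0185) S
|Y| = 0.0235 S → |Z| = 1/|Y| = 42.5 Ω, ∠Z = −∠Y = -52.0°
I = V/|Z| = 34.1/42.5 = 803 mA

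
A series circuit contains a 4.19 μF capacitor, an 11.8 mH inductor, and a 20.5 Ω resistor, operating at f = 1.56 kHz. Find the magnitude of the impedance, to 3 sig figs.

93.6 Ω

ω = 2πf = 9802 rad/s
X_L = ωL = 116 Ω
X_C = 1/(ωC) = 24.3 Ω
Net reactance X = X_L − X_C = 91.3 Ω
Z = 20.5 + j91.3 Ω
|Z| = √(20.5² + 91.3²) = 93.6 Ω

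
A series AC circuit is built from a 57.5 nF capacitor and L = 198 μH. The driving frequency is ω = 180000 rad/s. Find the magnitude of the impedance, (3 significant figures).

61.0 Ω

X_L = ωL = 35.6 Ω
X_C = 1/(ωC) = 96.6 Ω
Net reactance X = X_L − X_C = -61.0 Ω
Z = − j61.0 Ω
|Z| = √(0² + 61.0²) = 61.0 Ω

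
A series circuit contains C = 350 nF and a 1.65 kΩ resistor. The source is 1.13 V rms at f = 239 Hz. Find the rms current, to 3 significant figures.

ω = 2πf = 1502 rad/s
X_C = 1/(ωC) = 1900 Ω
Z = 1650 − j1900 Ω
|Z| = √(1650² + 1900²) = 2520 Ω
I = V/|Z| = 1.13/2520 = 449 μA

449 μA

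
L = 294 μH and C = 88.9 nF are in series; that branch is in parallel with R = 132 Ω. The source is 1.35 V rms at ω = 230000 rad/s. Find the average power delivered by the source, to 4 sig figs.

X_L = ωL = 67.62 Ω
X_C = 1/(ωC) = 48.91 Ω
Branch 1: Z₁ = R = 132.0 Ω
Branch 2 (series LC): Z₂ = j(X_L − X_C) = j18.71 Ω
Parallel: Z = Z₁Z₂/(Z₁+Z₂), |Z| = 18.53 Ω, ∠Z = 81.93°
I = V/|Z| = 72.86 mA
P = VI cos φ = 1.35 × 0.07286 × cos(81.93°) = 13.81 mW

13.81 mW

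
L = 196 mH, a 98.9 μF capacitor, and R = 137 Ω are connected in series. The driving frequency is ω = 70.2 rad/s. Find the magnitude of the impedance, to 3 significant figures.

189 Ω

X_L = ωL = 13.8 Ω
X_C = 1/(ωC) = 144 Ω
Net reactance X = X_L − X_C = -130 Ω
Z = 137 − j130 Ω
|Z| = √(137² + 130²) = 189 Ω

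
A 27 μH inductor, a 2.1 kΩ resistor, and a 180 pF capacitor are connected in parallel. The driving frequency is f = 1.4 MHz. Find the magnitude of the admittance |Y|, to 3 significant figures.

2.67 mS

ω = 2πf = 8.796e+06 rad/s
X_L = ωL = 238 Ω
X_C = 1/(ωC) = 632 Ω
Parallel: admittances add. Y = 1/R + 1/(jωL) + jωC
Y = (0.000476 − j0.00263) S
|Y| = 0.00267 S → |Z| = 1/|Y| = 375 Ω, ∠Z = −∠Y = 79.7°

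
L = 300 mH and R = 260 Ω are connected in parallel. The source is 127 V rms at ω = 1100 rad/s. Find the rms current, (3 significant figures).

X_L = ωL = 330 Ω
Parallel: admittances add. Y = 1/R + 1/(jωL)
Y = (0.00385 − j0.00303) S
|Y| = 0.00490 S → |Z| = 1/|Y| = 204 Ω, ∠Z = −∠Y = 38.2°
I = V/|Z| = 127/204 = 622 mA

622 mA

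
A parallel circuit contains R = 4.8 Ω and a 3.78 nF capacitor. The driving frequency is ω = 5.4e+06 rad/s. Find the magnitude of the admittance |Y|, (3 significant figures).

209 mS

X_C = 1/(ωC) = 49.0 Ω
Parallel: admittances add. Y = 1/R + jωC
Y = (0.208 + j0.0204) S
|Y| = 0.209 S → |Z| = 1/|Y| = 4.78 Ω, ∠Z = −∠Y = -5.60°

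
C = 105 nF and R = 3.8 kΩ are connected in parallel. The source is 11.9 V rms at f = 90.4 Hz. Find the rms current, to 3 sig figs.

3.21 mA

ω = 2πf = 568.0 rad/s
X_C = 1/(ωC) = 16800 Ω
Parallel: admittances add. Y = 1/R + jωC
Y = (0.000263 + j5.96e-05) S
|Y| = 0.000270 S → |Z| = 1/|Y| = 3710 Ω, ∠Z = −∠Y = -12.8°
I = V/|Z| = 11.9/3710 = 3.21 mA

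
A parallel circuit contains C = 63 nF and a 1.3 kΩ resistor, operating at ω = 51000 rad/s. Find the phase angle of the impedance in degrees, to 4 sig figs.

X_C = 1/(ωC) = 311.2 Ω
Parallel: admittances add. Y = 1/R + jωC
Y = (0.0007692 + j0.003213) S
|Y| = 0.003304 S → |Z| = 1/|Y| = 302.7 Ω, ∠Z = −∠Y = -76.54°

-76.54°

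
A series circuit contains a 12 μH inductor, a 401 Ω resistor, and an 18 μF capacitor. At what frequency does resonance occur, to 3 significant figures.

ω₀ = 1/√(LC) = 1/√(1.2e-05 × 1.8e-05) = 68040 rad/s
f₀ = ω₀/(2π) = 10.8 kHz

10.8 kHz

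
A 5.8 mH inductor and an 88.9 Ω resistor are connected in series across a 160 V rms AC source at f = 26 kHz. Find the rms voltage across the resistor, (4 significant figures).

14.95 V

ω = 2πf = 163400 rad/s
X_L = ωL = 947.5 Ω
Z = 88.90 + j947.5 Ω
|Z| = √(88.90² + 947.5²) = 951.7 Ω
I = V/|Z| = 168.1 mA
V_R = I·|Z_R| = 0.1681 × 88.90 = 14.95 V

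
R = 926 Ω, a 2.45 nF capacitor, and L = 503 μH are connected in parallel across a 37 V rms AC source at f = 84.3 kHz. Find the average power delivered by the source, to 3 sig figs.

1.48 W

ω = 2πf = 529700 rad/s
X_L = ωL = 266 Ω
X_C = 1/(ωC) = 771 Ω
Parallel: admittances add. Y = 1/R + 1/(jωL) + jωC
Y = (0.00108 − j0.00246) S
|Y| = 0.00268 S → |Z| = 1/|Y| = 373 Ω, ∠Z = −∠Y = 66.3°
I = V/|Z| = 99.3 mA
P = VI cos φ = 37 × 0.0993 × cos(66.3°) = 1.48 W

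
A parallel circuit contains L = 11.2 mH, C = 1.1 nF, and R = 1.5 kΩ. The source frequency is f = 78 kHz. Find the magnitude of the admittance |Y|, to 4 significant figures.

ω = 2πf = 490100 rad/s
X_L = ωL = 5489 Ω
X_C = 1/(ωC) = 1855 Ω
Parallel: admittances add. Y = 1/R + 1/(jωL) + jωC
Y = (0.0006667 + j0.0003569) S
|Y| = 0.0007562 S → |Z| = 1/|Y| = 1322 Ω, ∠Z = −∠Y = -28.16°

756.2 μS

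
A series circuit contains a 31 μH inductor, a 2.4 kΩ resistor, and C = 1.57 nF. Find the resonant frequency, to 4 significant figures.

ω₀ = 1/√(LC) = 1/√(3.1e-05 × 1.57e-09) = 4.533e+06 rad/s
f₀ = ω₀/(2π) = 721.4 kHz

721.4 kHz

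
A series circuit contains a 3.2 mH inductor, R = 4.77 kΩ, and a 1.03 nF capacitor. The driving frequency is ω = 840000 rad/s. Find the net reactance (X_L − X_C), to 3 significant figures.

X_L = ωL = 2690 Ω
X_C = 1/(ωC) = 1160 Ω
X = 2690 − 1160 = 1530 Ω

1530 Ω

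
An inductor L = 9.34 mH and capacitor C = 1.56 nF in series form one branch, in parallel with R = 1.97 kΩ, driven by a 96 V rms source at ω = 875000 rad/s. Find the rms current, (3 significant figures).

X_L = ωL = 8170 Ω
X_C = 1/(ωC) = 733 Ω
Branch 1: Z₁ = R = 1970 Ω
Branch 2 (series LC): Z₂ = j(X_L − X_C) = j7440 Ω
Parallel: Z = Z₁Z₂/(Z₁+Z₂), |Z| = 1900 Ω, ∠Z = 14.8°
I = V/|Z| = 96/1900 = 50.4 mA

50.4 mA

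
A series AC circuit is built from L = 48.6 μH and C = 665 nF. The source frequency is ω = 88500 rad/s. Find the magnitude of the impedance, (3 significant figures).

12.7 Ω

X_L = ωL = 4.30 Ω
X_C = 1/(ωC) = 17.0 Ω
Net reactance X = X_L − X_C = -12.7 Ω
Z = − j12.7 Ω
|Z| = √(0² + 12.7²) = 12.7 Ω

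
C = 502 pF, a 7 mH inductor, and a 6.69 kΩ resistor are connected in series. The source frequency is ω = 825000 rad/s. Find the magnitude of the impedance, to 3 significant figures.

X_L = ωL = 5780 Ω
X_C = 1/(ωC) = 2410 Ω
Net reactance X = X_L − X_C = 3360 Ω
Z = 6690 + j3360 Ω
|Z| = √(6690² + 3360²) = 7490 Ω

7490 Ω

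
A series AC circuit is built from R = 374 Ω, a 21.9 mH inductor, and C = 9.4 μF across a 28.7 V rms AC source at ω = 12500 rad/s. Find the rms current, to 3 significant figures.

62.6 mA

X_L = ωL = 274 Ω
X_C = 1/(ωC) = 8.51 Ω
Net reactance X = X_L − X_C = 265 Ω
Z = 374 + j265 Ω
|Z| = √(374² + 265²) = 459 Ω
I = V/|Z| = 28.7/459 = 62.6 mA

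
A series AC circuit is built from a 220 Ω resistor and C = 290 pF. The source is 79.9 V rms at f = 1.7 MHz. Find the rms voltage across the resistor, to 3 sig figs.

ω = 2πf = 1.068e+07 rad/s
X_C = 1/(ωC) = 323 Ω
Z = 220 − j323 Ω
|Z| = √(220² + 323²) = 391 Ω
I = V/|Z| = 205 mA
V_R = I·|Z_R| = 0.205 × 220 = 45.0 V

45.0 V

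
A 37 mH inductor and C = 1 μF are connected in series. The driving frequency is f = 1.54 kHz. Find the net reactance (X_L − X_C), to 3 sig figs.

255 Ω

ω = 2πf = 9676 rad/s
X_L = ωL = 358 Ω
X_C = 1/(ωC) = 103 Ω
X = 358 − 103 = 255 Ω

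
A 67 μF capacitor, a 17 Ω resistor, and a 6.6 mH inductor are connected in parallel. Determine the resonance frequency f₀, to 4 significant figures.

ω₀ = 1/√(LC) = 1/√(0.0066 × 6.7e-05) = 1504 rad/s
f₀ = ω₀/(2π) = 239.3 Hz

239.3 Hz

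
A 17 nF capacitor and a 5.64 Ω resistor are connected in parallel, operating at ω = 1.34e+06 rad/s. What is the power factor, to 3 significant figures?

0.992

X_C = 1/(ωC) = 43.9 Ω
Parallel: admittances add. Y = 1/R + jωC
Y = (0.177 + j0.0228) S
|Y| = 0.179 S → |Z| = 1/|Y| = 5.59 Ω, ∠Z = −∠Y = -7.32°
cos φ = cos(-7.32°) = 0.992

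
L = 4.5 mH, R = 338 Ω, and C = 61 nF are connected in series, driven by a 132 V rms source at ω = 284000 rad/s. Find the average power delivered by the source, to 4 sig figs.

X_L = ωL = 1278 Ω
X_C = 1/(ωC) = 57.72 Ω
Net reactance X = X_L − X_C = 1220 Ω
Z = 338.0 + j1220 Ω
|Z| = √(338.0² + 1220²) = 1266 Ω
∠Z = arctan(1220/338.0) = 74.52°
I = V/|Z| = 104.2 mA
P = VI cos φ = 132 × 0.1042 × cos(74.52°) = 3.673 W

3.673 W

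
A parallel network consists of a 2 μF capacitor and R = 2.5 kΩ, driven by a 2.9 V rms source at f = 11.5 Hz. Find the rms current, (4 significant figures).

1.233 mA

ω = 2πf = 72.26 rad/s
X_C = 1/(ωC) = 6920 Ω
Parallel: admittances add. Y = 1/R + jωC
Y = (0.0004000 + j0.0001445) S
|Y| = 0.0004253 S → |Z| = 1/|Y| = 2351 Ω, ∠Z = −∠Y = -19.86°
I = V/|Z| = 2.9/2351 = 1.233 mA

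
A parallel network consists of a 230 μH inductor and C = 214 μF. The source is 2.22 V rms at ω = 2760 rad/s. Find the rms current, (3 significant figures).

X_L = ωL = 0.635 Ω
X_C = 1/(ωC) = 1.69 Ω
Parallel: admittances add. Y = 1/(jωL) + jωC
Y = (0 − j0.985) S
|Y| = 0.985 S → |Z| = 1/|Y| = 1.02 Ω, ∠Z = −∠Y = 90.0°
I = V/|Z| = 2.22/1.02 = 2.19 A

2.19 A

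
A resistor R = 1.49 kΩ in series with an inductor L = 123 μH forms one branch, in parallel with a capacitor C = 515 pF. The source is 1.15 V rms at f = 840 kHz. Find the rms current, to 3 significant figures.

2.92 mA

ω = 2πf = 5.278e+06 rad/s
X_L = ωL = 649 Ω
X_C = 1/(ωC) = 368 Ω
Branch 1 (R+jX_L): Z₁ = 1490 + j649 Ω, |Z₁| = 1630 Ω
Branch 2 (−jX_C): Z₂ = −j368 Ω
Parallel: Z = Z₁Z₂/(Z₁+Z₂), |Z| = 394 Ω, ∠Z = -77.1°
I = V/|Z| = 1.15/394 = 2.92 mA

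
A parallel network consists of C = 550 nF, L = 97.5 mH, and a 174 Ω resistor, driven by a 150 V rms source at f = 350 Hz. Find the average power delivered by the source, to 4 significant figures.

ω = 2πf = 2199 rad/s
X_L = ωL = 214.4 Ω
X_C = 1/(ωC) = 826.8 Ω
Parallel: admittances add. Y = 1/R + 1/(jωL) + jωC
Y = (0.005747 − j0.003454) S
|Y| = 0.006705 S → |Z| = 1/|Y| = 149.1 Ω, ∠Z = −∠Y = 31.01°
I = V/|Z| = 1.006 A
P = VI cos φ = 150 × 1.006 × cos(31.01°) = 129.3 W

129.3 W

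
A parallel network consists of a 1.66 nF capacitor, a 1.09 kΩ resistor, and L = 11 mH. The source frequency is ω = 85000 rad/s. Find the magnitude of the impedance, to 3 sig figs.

766 Ω

X_L = ωL = 935 Ω
X_C = 1/(ωC) = 7090 Ω
Parallel: admittances add. Y = 1/R + 1/(jωL) + jωC
Y = (0.000917 − j0.000928) S
|Y| = 0.00131 S → |Z| = 1/|Y| = 766 Ω, ∠Z = −∠Y = 45.3°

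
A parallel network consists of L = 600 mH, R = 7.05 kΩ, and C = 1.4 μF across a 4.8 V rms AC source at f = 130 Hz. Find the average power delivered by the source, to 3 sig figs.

3.27 mW

ω = 2πf = 816.8 rad/s
X_L = ωL = 490 Ω
X_C = 1/(ωC) = 874 Ω
Parallel: admittances add. Y = 1/R + 1/(jωL) + jωC
Y = (0.000142 − j0.000897) S
|Y| = 0.000908 S → |Z| = 1/|Y| = 1100 Ω, ∠Z = −∠Y = 81.0°
I = V/|Z| = 4.36 mA
P = VI cos φ = 4.8 × 0.00436 × cos(81.0°) = 3.27 mW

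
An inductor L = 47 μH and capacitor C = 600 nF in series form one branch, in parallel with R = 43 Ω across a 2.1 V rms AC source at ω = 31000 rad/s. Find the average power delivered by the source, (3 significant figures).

X_L = ωL = 1.46 Ω
X_C = 1/(ωC) = 53.8 Ω
Branch 1: Z₁ = R = 43.0 Ω
Branch 2 (series LC): Z₂ = j(X_L − X_C) = −j52.3 Ω
Parallel: Z = Z₁Z₂/(Z₁+Z₂), |Z| = 33.2 Ω, ∠Z = -39.4°
I = V/|Z| = 63.2 mA
P = VI cos φ = 2.1 × 0.0632 × cos(-39.4°) = 103 mW

103 mW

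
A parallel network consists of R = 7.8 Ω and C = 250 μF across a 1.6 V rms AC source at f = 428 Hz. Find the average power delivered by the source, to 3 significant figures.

ω = 2πf = 2689 rad/s
X_C = 1/(ωC) = 1.49 Ω
Parallel: admittances add. Y = 1/R + jωC
Y = (0.128 + j0.672) S
|Y| = 0.684 S → |Z| = 1/|Y| = 1.46 Ω, ∠Z = −∠Y = -79.2°
I = V/|Z| = 1.10 A
P = VI cos φ = 1.6 × 1.10 × cos(-79.2°) = 328 mW

328 mW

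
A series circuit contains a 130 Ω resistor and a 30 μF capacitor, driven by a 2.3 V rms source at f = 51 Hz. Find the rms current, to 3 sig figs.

13.8 mA

ω = 2πf = 320.4 rad/s
X_C = 1/(ωC) = 104 Ω
Z = 130 − j104 Ω
|Z| = √(130² + 104²) = 166 Ω
I = V/|Z| = 2.3/166 = 13.8 mA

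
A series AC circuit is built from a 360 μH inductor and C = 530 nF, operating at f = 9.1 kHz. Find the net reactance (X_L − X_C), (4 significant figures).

ω = 2πf = 57180 rad/s
X_L = ωL = 20.58 Ω
X_C = 1/(ωC) = 33.00 Ω
X = 20.58 − 33.00 = -12.42 Ω

-12.42 Ω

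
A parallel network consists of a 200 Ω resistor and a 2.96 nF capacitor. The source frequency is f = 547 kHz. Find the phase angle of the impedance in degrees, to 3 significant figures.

-63.8°

ω = 2πf = 3.437e+06 rad/s
X_C = 1/(ωC) = 98.3 Ω
Parallel: admittances add. Y = 1/R + jωC
Y = (0.00500 + j0.0102) S
|Y| = 0.0113 S → |Z| = 1/|Y| = 88.2 Ω, ∠Z = −∠Y = -63.8°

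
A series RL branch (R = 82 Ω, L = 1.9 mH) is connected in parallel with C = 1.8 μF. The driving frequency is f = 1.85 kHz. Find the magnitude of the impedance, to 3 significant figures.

ω = 2πf = 11620 rad/s
X_L = ωL = 22.1 Ω
X_C = 1/(ωC) = 47.8 Ω
Branch 1 (R+jX_L): Z₁ = 82.0 + j22.1 Ω, |Z₁| = 84.9 Ω
Branch 2 (−jX_C): Z₂ = −j47.8 Ω
Parallel: Z = Z₁Z₂/(Z₁+Z₂), |Z| = 47.2 Ω, ∠Z = -57.5°

47.2 Ω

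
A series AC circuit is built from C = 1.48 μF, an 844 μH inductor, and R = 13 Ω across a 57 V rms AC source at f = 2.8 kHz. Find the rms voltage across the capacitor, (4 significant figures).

ω = 2πf = 17590 rad/s
X_L = ωL = 14.85 Ω
X_C = 1/(ωC) = 38.41 Ω
Net reactance X = X_L − X_C = -23.56 Ω
Z = 13.00 − j23.56 Ω
|Z| = √(13.00² + 23.56²) = 26.91 Ω
I = V/|Z| = 2.118 A
V_C = I·|Z_C| = 2.118 × 38.41 = 81.36 V

81.36 V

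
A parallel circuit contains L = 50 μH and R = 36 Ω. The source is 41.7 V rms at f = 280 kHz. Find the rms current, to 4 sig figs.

ω = 2πf = 1.759e+06 rad/s
X_L = ωL = 87.96 Ω
Parallel: admittances add. Y = 1/R + 1/(jωL)
Y = (0.02778 − j0.01137) S
|Y| = 0.03001 S → |Z| = 1/|Y| = 33.32 Ω, ∠Z = −∠Y = 22.26°
I = V/|Z| = 41.7/33.32 = 1.252 A

1.252 A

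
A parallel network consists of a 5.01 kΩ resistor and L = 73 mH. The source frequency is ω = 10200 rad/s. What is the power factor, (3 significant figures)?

0.147

X_L = ωL = 745 Ω
Parallel: admittances add. Y = 1/R + 1/(jωL)
Y = (0.000200 − j0.00134) S
|Y| = 0.00136 S → |Z| = 1/|Y| = 737 Ω, ∠Z = −∠Y = 81.5°
cos φ = cos(81.5°) = 0.147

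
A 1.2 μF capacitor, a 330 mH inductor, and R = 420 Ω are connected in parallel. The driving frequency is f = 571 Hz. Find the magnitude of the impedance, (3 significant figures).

ω = 2πf = 3588 rad/s
X_L = ωL = 1180 Ω
X_C = 1/(ωC) = 232 Ω
Parallel: admittances add. Y = 1/R + 1/(jωL) + jωC
Y = (0.00238 + j0.00346) S
|Y| = 0.00420 S → |Z| = 1/|Y| = 238 Ω, ∠Z = −∠Y = -55.5°

238 Ω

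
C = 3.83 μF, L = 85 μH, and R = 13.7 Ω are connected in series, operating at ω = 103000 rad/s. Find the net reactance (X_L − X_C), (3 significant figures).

X_L = ωL = 8.76 Ω
X_C = 1/(ωC) = 2.53 Ω
X = 8.76 − 2.53 = 6.22 Ω

6.22 Ω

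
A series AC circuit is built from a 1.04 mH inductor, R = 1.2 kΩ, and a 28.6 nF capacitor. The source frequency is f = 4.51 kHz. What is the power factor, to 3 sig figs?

0.706

ω = 2πf = 28340 rad/s
X_L = ωL = 29.5 Ω
X_C = 1/(ωC) = 1230 Ω
Net reactance X = X_L − X_C = -1200 Ω
Z = 1200 − j1200 Ω
|Z| = √(1200² + 1200²) = 1700 Ω
∠Z = arctan(-1200/1200) = -45.1°
cos φ = cos(-45.1°) = 0.706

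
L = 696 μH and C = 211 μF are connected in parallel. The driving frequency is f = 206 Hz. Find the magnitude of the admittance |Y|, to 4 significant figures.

ω = 2πf = 1294 rad/s
X_L = ωL = 0.9009 Ω
X_C = 1/(ωC) = 3.662 Ω
Parallel: admittances add. Y = 1/(jωL) + jωC
Y = (0 − j0.8369) S
|Y| = 0.8369 S → |Z| = 1/|Y| = 1.195 Ω, ∠Z = −∠Y = 90.00°

836.9 mS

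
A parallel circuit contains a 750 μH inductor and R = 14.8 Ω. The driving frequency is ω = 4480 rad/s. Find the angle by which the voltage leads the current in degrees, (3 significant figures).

X_L = ωL = 3.36 Ω
Parallel: admittances add. Y = 1/R + 1/(jωL)
Y = (0.0676 − j0.298) S
|Y| = 0.305 S → |Z| = 1/|Y| = 3.28 Ω, ∠Z = −∠Y = 77.2°

77.2°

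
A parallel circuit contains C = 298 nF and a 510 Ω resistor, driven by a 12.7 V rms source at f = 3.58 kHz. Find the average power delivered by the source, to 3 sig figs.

316 mW

ω = 2πf = 22490 rad/s
X_C = 1/(ωC) = 149 Ω
Parallel: admittances add. Y = 1/R + jωC
Y = (0.00196 + j0.00670) S
|Y| = 0.00698 S → |Z| = 1/|Y| = 143 Ω, ∠Z = −∠Y = -73.7°
I = V/|Z| = 88.7 mA
P = VI cos φ = 12.7 × 0.0887 × cos(-73.7°) = 316 mW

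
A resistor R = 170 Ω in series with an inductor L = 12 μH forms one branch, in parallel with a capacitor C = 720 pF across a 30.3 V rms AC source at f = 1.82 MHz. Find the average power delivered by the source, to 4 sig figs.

3.270 W

ω = 2πf = 1.144e+07 rad/s
X_L = ωL = 137.2 Ω
X_C = 1/(ωC) = 121.5 Ω
Branch 1 (R+jX_L): Z₁ = 170.0 + j137.2 Ω, |Z₁| = 218.5 Ω
Branch 2 (−jX_C): Z₂ = −j121.5 Ω
Parallel: Z = Z₁Z₂/(Z₁+Z₂), |Z| = 155.4 Ω, ∠Z = -56.39°
I = V/|Z| = 195.0 mA
P = VI cos φ = 30.3 × 0.1950 × cos(-56.39°) = 3.270 W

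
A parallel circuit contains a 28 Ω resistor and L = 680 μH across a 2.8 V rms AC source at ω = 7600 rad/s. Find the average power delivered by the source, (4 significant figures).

280.0 mW

X_L = ωL = 5.168 Ω
Parallel: admittances add. Y = 1/R + 1/(jωL)
Y = (0.03571 − j0.1935) S
|Y| = 0.1968 S → |Z| = 1/|Y| = 5.082 Ω, ∠Z = −∠Y = 79.54°
I = V/|Z| = 550.9 mA
P = VI cos φ = 2.8 × 0.5509 × cos(79.54°) = 280.0 mW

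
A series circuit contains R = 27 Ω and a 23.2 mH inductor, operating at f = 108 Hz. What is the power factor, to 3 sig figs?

ω = 2πf = 678.6 rad/s
X_L = ωL = 15.7 Ω
Z = 27.0 + j15.7 Ω
|Z| = √(27.0² + 15.7²) = 31.3 Ω
∠Z = arctan(15.7/27.0) = 30.2°
cos φ = cos(30.2°) = 0.864

0.864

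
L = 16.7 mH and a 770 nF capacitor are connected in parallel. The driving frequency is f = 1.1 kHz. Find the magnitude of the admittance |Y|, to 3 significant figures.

3.34 mS

ω = 2πf = 6912 rad/s
X_L = ωL = 115 Ω
X_C = 1/(ωC) = 188 Ω
Parallel: admittances add. Y = 1/(jωL) + jωC
Y = (0 − j0.00334) S
|Y| = 0.00334 S → |Z| = 1/|Y| = 299 Ω, ∠Z = −∠Y = 90.0°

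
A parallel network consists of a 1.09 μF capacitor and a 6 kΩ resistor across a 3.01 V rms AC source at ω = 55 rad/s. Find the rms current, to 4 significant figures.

533.1 μA

X_C = 1/(ωC) = 16680 Ω
Parallel: admittances add. Y = 1/R + jωC
Y = (0.0001667 + j5.995e-05) S
|Y| = 0.0001771 S → |Z| = 1/|Y| = 5646 Ω, ∠Z = −∠Y = -19.78°
I = V/|Z| = 3.01/5646 = 533.1 μA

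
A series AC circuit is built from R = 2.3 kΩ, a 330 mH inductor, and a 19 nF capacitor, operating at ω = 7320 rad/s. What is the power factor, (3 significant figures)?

0.434

X_L = ωL = 2420 Ω
X_C = 1/(ωC) = 7190 Ω
Net reactance X = X_L − X_C = -4770 Ω
Z = 2300 − j4770 Ω
|Z| = √(2300² + 4770²) = 5300 Ω
∠Z = arctan(-4770/2300) = -64.3°
cos φ = cos(-64.3°) = 0.434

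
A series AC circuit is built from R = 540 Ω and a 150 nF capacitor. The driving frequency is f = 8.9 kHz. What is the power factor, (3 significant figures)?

0.976

ω = 2πf = 55920 rad/s
X_C = 1/(ωC) = 119 Ω
Z = 540 − j119 Ω
|Z| = √(540² + 119²) = 553 Ω
∠Z = arctan(-119/540) = -12.4°
cos φ = cos(-12.4°) = 0.976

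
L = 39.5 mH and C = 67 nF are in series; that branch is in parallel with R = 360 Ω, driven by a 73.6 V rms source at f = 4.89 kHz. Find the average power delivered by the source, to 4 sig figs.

ω = 2πf = 30720 rad/s
X_L = ωL = 1214 Ω
X_C = 1/(ωC) = 485.8 Ω
Branch 1: Z₁ = R = 360.0 Ω
Branch 2 (series LC): Z₂ = j(X_L − X_C) = j727.9 Ω
Parallel: Z = Z₁Z₂/(Z₁+Z₂), |Z| = 322.7 Ω, ∠Z = 26.32°
I = V/|Z| = 228.1 mA
P = VI cos φ = 73.6 × 0.2281 × cos(26.32°) = 15.05 W

15.05 W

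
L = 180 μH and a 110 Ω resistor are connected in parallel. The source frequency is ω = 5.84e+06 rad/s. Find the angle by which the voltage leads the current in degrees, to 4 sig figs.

5.974°

X_L = ωL = 1051 Ω
Parallel: admittances add. Y = 1/R + 1/(jωL)
Y = (0.009091 − j0.0009513) S
|Y| = 0.009141 S → |Z| = 1/|Y| = 109.4 Ω, ∠Z = −∠Y = 5.974°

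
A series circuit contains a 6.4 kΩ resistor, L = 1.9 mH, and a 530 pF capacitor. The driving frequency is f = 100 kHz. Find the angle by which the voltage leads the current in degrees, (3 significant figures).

-15.8°

ω = 2πf = 628300 rad/s
X_L = ωL = 1190 Ω
X_C = 1/(ωC) = 3000 Ω
Net reactance X = X_L − X_C = -1810 Ω
Z = 6400 − j1810 Ω
|Z| = √(6400² + 1810²) = 6650 Ω
∠Z = arctan(-1810/6400) = -15.8°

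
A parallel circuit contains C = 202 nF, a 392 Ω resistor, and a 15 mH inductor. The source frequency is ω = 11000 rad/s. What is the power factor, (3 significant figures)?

X_L = ωL = 165 Ω
X_C = 1/(ωC) = 450 Ω
Parallel: admittances add. Y = 1/R + 1/(jωL) + jωC
Y = (0.00255 − j0.00384) S
|Y| = 0.00461 S → |Z| = 1/|Y| = 217 Ω, ∠Z = −∠Y = 56.4°
cos φ = cos(56.4°) = 0.553

0.553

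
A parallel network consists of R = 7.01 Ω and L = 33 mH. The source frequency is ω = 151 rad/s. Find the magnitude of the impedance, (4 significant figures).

4.061 Ω

X_L = ωL = 4.983 Ω
Parallel: admittances add. Y = 1/R + 1/(jωL)
Y = (0.1427 − j0.2007) S
|Y| = 0.2462 S → |Z| = 1/|Y| = 4.061 Ω, ∠Z = −∠Y = 54.59°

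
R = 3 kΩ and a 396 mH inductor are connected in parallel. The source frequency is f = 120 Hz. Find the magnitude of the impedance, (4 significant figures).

297.1 Ω

ω = 2πf = 754.0 rad/s
X_L = ωL = 298.6 Ω
Parallel: admittances add. Y = 1/R + 1/(jωL)
Y = (0.0003333 − j0.003349) S
|Y| = 0.003366 S → |Z| = 1/|Y| = 297.1 Ω, ∠Z = −∠Y = 84.32°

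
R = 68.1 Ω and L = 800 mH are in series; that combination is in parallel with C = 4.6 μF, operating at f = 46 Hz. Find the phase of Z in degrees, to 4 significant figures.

ω = 2πf = 289.0 rad/s
X_L = ωL = 231.2 Ω
X_C = 1/(ωC) = 752.2 Ω
Branch 1 (R+jX_L): Z₁ = 68.10 + j231.2 Ω, |Z₁| = 241.0 Ω
Branch 2 (−jX_C): Z₂ = −j752.2 Ω
Parallel: Z = Z₁Z₂/(Z₁+Z₂), |Z| = 345.1 Ω, ∠Z = 66.14°

66.14°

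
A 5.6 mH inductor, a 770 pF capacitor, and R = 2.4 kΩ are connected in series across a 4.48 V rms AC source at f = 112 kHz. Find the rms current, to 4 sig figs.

ω = 2πf = 703700 rad/s
X_L = ωL = 3941 Ω
X_C = 1/(ωC) = 1845 Ω
Net reactance X = X_L − X_C = 2095 Ω
Z = 2400 + j2095 Ω
|Z| = √(2400² + 2095²) = 3186 Ω
I = V/|Z| = 4.48/3186 = 1.406 mA

1.406 mA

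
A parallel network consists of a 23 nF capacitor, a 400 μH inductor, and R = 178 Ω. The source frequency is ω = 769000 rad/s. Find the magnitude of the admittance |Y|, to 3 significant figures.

15.5 mS

X_L = ωL = 308 Ω
X_C = 1/(ωC) = 56.5 Ω
Parallel: admittances add. Y = 1/R + 1/(jωL) + jωC
Y = (0.00562 + j0.0144) S
|Y| = 0.0155 S → |Z| = 1/|Y| = 64.6 Ω, ∠Z = −∠Y = -68.7°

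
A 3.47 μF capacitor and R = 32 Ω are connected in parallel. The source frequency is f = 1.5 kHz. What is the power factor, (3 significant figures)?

0.691

ω = 2πf = 9425 rad/s
X_C = 1/(ωC) = 30.6 Ω
Parallel: admittances add. Y = 1/R + jωC
Y = (0.0312 + j0.0327) S
|Y| = 0.0452 S → |Z| = 1/|Y| = 22.1 Ω, ∠Z = −∠Y = -46.3°
cos φ = cos(-46.3°) = 0.691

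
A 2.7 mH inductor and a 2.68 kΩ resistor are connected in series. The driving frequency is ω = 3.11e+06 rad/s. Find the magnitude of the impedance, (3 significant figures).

8810 Ω

X_L = ωL = 8400 Ω
Z = 2680 + j8400 Ω
|Z| = √(2680² + 8400²) = 8810 Ω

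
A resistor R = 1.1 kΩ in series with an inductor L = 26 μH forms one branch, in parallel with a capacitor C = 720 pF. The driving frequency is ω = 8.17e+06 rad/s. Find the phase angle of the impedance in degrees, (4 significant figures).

-81.28°

X_L = ωL = 212.4 Ω
X_C = 1/(ωC) = 170.0 Ω
Branch 1 (R+jX_L): Z₁ = 1100 + j212.4 Ω, |Z₁| = 1120 Ω
Branch 2 (−jX_C): Z₂ = −j170.0 Ω
Parallel: Z = Z₁Z₂/(Z₁+Z₂), |Z| = 173.0 Ω, ∠Z = -81.28°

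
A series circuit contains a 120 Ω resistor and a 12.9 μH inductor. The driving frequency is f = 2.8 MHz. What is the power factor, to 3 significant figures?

0.467

ω = 2πf = 1.759e+07 rad/s
X_L = ωL = 227 Ω
Z = 120 + j227 Ω
|Z| = √(120² + 227²) = 257 Ω
∠Z = arctan(227/120) = 62.1°
cos φ = cos(62.1°) = 0.467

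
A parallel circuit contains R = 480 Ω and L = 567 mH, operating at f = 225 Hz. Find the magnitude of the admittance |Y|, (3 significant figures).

ω = 2πf = 1414 rad/s
X_L = ωL = 802 Ω
Parallel: admittances add. Y = 1/R + 1/(jωL)
Y = (0.00208 − j0.00125) S
|Y| = 0.00243 S → |Z| = 1/|Y| = 412 Ω, ∠Z = −∠Y = 30.9°

2.43 mS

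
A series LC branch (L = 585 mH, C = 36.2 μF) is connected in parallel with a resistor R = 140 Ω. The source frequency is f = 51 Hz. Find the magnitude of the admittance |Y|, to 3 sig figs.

12.2 mS

ω = 2πf = 320.4 rad/s
X_L = ωL = 187 Ω
X_C = 1/(ωC) = 86.2 Ω
Branch 1: Z₁ = R = 140 Ω
Branch 2 (series LC): Z₂ = j(X_L − X_C) = j101 Ω
Parallel: Z = Z₁Z₂/(Z₁+Z₂), |Z| = 82.0 Ω, ∠Z = 54.1°
|Y| = 1/|Z| = 12.2 mS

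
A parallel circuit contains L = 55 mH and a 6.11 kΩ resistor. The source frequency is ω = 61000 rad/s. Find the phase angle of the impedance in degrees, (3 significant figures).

X_L = ωL = 3360 Ω
Parallel: admittances add. Y = 1/R + 1/(jωL)
Y = (0.000164 − j0.000298) S
|Y| = 0.000340 S → |Z| = 1/|Y| = 2940 Ω, ∠Z = −∠Y = 61.2°

61.2°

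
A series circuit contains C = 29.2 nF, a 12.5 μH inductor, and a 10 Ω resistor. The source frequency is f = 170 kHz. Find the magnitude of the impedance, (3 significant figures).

21.2 Ω

ω = 2πf = 1.068e+06 rad/s
X_L = ωL = 13.4 Ω
X_C = 1/(ωC) = 32.1 Ω
Net reactance X = X_L − X_C = -18.7 Ω
Z = 10.0 − j18.7 Ω
|Z| = √(10.0² + 18.7²) = 21.2 Ω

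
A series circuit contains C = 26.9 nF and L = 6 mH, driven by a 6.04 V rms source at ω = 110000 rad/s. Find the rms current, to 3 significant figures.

X_L = ωL = 660 Ω
X_C = 1/(ωC) = 338 Ω
Net reactance X = X_L − X_C = 322 Ω
Z = j322 Ω
|Z| = √(0² + 322²) = 322 Ω
I = V/|Z| = 6.04/322 = 18.8 mA

18.8 mA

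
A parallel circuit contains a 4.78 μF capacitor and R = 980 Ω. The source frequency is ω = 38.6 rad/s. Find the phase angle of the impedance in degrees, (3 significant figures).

-10.2°

X_C = 1/(ωC) = 5420 Ω
Parallel: admittances add. Y = 1/R + jωC
Y = (0.00102 + j0.000185) S
|Y| = 0.00104 S → |Z| = 1/|Y| = 964 Ω, ∠Z = −∠Y = -10.2°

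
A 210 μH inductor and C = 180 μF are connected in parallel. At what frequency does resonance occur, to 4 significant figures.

818.6 Hz

ω₀ = 1/√(LC) = 1/√(0.00021 × 0.00018) = 5143 rad/s
f₀ = ω₀/(2π) = 818.6 Hz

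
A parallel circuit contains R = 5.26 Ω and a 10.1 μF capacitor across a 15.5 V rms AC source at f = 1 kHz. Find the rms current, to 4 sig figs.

3.107 A

ω = 2πf = 6283 rad/s
X_C = 1/(ωC) = 15.76 Ω
Parallel: admittances add. Y = 1/R + jωC
Y = (0.1901 + j0.06346) S
|Y| = 0.2004 S → |Z| = 1/|Y| = 4.989 Ω, ∠Z = −∠Y = -18.46°
I = V/|Z| = 15.5/4.989 = 3.107 A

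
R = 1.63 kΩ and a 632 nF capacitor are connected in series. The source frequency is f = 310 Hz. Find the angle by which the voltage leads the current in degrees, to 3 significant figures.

ω = 2πf = 1948 rad/s
X_C = 1/(ωC) = 812 Ω
Z = 1630 − j812 Ω
|Z| = √(1630² + 812²) = 1820 Ω
∠Z = arctan(-812/1630) = -26.5°

-26.5°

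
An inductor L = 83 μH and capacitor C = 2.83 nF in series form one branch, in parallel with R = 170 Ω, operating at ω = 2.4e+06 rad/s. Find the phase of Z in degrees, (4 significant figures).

X_L = ωL = 199.2 Ω
X_C = 1/(ωC) = 147.2 Ω
Branch 1: Z₁ = R = 170.0 Ω
Branch 2 (series LC): Z₂ = j(X_L − X_C) = j51.97 Ω
Parallel: Z = Z₁Z₂/(Z₁+Z₂), |Z| = 49.70 Ω, ∠Z = 73.00°

73.00°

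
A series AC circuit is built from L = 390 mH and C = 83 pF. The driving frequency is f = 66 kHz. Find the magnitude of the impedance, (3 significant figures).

ω = 2πf = 414700 rad/s
X_L = ωL = 162000 Ω
X_C = 1/(ωC) = 29100 Ω
Net reactance X = X_L − X_C = 133000 Ω
Z = j133000 Ω
|Z| = √(0² + 133000²) = 133000 Ω

133000 Ω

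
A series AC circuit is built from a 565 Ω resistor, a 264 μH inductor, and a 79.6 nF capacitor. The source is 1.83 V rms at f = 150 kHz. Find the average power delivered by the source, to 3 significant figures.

ω = 2πf = 942500 rad/s
X_L = ωL = 249 Ω
X_C = 1/(ωC) = 13.3 Ω
Net reactance X = X_L − X_C = 235 Ω
Z = 565 + j235 Ω
|Z| = √(565² + 235²) = 612 Ω
∠Z = arctan(235/565) = 22.6°
I = V/|Z| = 2.99 mA
P = VI cos φ = 1.83 × 0.00299 × cos(22.6°) = 5.05 mW

5.05 mW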